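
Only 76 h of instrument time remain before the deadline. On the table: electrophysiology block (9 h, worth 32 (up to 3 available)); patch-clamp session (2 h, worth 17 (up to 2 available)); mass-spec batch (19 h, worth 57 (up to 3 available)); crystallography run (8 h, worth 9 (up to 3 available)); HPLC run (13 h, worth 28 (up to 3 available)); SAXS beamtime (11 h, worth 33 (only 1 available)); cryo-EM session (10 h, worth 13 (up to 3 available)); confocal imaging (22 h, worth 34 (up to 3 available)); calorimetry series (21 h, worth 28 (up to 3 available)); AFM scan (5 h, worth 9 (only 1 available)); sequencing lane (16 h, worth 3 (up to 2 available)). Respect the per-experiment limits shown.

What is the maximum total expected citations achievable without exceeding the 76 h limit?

254

Greedy by ratio would take 3×electrophysiology block + 2×patch-clamp session + 2×mass-spec batch + AFM scan: 74 h used, total 253.
The 9 h tied up in electrophysiology block is better spent on SAXS beamtime — total rises to 254 (76 h).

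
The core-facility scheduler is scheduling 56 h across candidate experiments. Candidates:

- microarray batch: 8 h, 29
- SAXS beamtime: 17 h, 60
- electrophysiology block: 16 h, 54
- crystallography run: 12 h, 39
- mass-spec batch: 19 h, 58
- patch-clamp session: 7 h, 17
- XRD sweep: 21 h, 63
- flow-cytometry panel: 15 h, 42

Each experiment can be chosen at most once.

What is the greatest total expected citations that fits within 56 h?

186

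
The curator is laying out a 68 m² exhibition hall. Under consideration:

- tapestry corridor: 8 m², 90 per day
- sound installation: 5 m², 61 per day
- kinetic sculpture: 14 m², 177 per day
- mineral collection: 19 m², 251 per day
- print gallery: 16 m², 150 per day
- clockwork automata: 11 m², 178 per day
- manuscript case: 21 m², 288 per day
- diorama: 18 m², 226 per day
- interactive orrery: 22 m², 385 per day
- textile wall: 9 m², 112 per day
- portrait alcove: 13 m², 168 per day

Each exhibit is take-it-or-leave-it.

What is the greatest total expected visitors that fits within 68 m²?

1028

Ranking by ratio (expected visitors/m²): interactive orrery 17.50, clockwork automata 16.18, manuscript case 13.71, mineral collection 13.21.
The ratio heuristic lands on clockwork automata + manuscript case + interactive orrery + portrait alcove (1019) but leaves 1 m² idle.
Dropping portrait alcove frees 13 m²; slotting in kinetic sculpture (14 m²) lifts the total to 1028 at 68 m².
Runner-up sound installation + clockwork automata + manuscript case + interactive orrery + textile wall tops out at 1024.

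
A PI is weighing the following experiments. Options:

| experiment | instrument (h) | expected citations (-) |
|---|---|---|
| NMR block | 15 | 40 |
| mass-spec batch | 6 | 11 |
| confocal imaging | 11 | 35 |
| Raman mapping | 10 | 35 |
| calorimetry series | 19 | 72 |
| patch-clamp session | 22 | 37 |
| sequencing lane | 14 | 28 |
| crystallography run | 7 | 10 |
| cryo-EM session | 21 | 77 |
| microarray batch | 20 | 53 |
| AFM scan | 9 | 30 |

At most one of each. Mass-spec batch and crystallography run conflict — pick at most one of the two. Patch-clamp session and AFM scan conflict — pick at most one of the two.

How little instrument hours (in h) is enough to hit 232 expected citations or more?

Look for the lowest-instrument combination reaching 232.
calorimetry series + cryo-EM session + microarray batch + AFM scan: 232 expected citations at 69 h.
No combination under 69 h hits 232.

69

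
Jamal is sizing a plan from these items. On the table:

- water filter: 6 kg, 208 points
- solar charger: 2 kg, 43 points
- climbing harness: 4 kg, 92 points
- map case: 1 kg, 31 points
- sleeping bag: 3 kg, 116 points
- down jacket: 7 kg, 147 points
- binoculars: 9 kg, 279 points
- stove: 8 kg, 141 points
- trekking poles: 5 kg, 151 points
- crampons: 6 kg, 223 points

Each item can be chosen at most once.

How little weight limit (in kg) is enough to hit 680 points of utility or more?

20

Need the lightest bundle worth ≥ 680.
water filter + sleeping bag + trekking poles + crampons: 698 utility at 20 kg.
No combination under 20 kg hits 680.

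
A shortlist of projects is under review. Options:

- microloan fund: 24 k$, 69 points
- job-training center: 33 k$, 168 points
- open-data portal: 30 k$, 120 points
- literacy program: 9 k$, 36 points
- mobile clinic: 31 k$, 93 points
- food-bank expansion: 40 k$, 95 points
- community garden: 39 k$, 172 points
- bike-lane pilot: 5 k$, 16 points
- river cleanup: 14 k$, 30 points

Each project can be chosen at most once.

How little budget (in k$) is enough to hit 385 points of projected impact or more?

Minimise k$ subject to total projected impact ≥ 385.
Taking job-training center + literacy program + community garden + bike-lane pilot gives 392 (≥ 385) for 86 k$.
Below 86 k$ the best achievable stays under 385.

86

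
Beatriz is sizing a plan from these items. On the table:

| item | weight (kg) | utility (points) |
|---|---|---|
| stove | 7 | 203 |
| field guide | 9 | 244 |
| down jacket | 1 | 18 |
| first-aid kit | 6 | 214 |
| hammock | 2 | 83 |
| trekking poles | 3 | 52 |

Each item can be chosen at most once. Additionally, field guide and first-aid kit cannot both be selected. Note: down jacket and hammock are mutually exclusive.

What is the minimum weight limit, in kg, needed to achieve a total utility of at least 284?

8

Look for the lowest-weight combination reaching 284.
first-aid kit + hammock: 297 utility at 8 kg.
Below 8 kg the best achievable stays under 284.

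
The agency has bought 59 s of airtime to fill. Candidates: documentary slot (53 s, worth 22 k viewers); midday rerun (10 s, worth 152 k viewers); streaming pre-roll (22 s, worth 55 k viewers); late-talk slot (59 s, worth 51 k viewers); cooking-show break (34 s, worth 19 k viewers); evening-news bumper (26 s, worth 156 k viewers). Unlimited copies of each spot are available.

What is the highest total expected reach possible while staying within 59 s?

Best packing: 5×midday rerun — 50 s, 760 total.

760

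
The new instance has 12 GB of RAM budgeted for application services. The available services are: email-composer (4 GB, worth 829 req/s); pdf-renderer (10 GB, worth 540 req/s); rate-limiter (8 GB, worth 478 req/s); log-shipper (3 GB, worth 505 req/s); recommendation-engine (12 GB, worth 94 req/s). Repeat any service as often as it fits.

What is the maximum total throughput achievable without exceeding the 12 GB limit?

Density check — email-composer 207.25, log-shipper 168.33, rate-limiter 59.75 are the best per GB.
Best packing: 3×email-composer — 12 GB, 2487 total.
No other feasible combination exceeds 2487.

2487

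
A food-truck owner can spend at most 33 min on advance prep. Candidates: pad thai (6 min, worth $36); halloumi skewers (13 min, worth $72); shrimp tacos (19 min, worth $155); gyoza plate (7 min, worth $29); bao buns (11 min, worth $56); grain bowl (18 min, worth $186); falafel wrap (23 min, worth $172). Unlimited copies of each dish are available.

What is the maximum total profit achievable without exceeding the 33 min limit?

258

Best packing: 2×pad thai + grain bowl — 30 min, 258 total.
Nothing else within 33 min beats 258.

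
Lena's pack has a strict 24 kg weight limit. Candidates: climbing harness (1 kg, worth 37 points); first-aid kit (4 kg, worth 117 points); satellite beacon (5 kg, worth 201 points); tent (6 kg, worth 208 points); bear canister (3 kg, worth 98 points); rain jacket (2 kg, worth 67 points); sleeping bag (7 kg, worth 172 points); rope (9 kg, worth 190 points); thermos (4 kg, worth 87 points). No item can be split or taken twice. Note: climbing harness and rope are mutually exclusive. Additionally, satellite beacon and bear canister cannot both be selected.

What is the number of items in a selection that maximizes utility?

5

Optimal total is 765.
first-aid kit + satellite beacon + tent + rain jacket + sleeping bag hits 765 at 24 kg.
Every optimal selection uses 5 items.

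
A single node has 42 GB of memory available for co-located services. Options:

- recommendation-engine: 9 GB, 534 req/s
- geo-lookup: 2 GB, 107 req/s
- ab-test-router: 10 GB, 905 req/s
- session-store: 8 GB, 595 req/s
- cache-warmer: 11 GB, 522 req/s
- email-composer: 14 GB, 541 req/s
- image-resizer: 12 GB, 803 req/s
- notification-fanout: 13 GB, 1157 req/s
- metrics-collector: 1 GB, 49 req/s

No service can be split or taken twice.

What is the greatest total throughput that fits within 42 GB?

The ratio ordering already packs tightly: recommendation-engine + geo-lookup + ab-test-router + session-store + notification-fanout, 42 GB, 3298.
Every other selection either busts 42 GB or fails to beat 3298.

3298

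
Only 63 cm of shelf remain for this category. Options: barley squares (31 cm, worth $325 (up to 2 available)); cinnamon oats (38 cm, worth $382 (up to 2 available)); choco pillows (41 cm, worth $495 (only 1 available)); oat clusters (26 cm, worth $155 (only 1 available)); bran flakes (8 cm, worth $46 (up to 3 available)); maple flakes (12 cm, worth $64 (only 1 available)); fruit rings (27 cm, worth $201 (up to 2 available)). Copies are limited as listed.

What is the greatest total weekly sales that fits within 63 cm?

650

The ratio heuristic lands on choco pillows + 2×bran flakes (587) but leaves 6 cm idle.
Replace choco pillows and 2×bran flakes with 2×barley squares: the trade gains 63 net, giving 650 at 62 cm.
Nothing else within 63 cm beats 650.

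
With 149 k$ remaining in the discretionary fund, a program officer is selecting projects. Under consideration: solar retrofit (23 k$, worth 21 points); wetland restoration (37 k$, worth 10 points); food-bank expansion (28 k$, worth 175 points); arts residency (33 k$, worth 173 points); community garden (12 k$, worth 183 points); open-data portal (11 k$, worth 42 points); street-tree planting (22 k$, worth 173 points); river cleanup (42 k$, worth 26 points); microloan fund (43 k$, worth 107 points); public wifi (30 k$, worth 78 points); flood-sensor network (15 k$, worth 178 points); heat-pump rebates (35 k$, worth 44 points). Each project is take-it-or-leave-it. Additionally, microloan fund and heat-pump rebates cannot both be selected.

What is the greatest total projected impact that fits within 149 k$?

A density-first pass picks solar retrofit + food-bank expansion + arts residency + community garden + open-data portal + street-tree planting + flood-sensor network — 945 at 144 k$.
The 34 k$ tied up in solar retrofit and open-data portal is better spent on public wifi — total rises to 960 (140 k$).
Next best is solar retrofit + food-bank expansion + arts residency + community garden + open-data portal + street-tree planting + flood-sensor network at 945 (144 k$) — short by 15.

960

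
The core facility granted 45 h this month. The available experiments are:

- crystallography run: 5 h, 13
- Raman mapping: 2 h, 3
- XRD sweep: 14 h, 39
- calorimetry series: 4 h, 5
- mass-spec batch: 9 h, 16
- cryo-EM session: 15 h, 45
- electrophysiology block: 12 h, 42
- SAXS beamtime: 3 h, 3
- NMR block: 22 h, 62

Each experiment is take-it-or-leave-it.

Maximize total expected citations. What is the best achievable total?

131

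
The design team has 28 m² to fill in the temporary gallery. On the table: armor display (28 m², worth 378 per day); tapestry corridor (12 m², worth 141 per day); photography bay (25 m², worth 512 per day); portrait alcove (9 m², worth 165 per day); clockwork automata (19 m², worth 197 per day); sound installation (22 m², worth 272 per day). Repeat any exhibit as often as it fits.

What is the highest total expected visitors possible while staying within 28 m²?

512

Ranking by ratio (expected visitors/m²): photography bay 20.48, portrait alcove 18.33, armor display 13.50, sound installation 12.36.
Best packing: photography bay — 25 m², 512 total.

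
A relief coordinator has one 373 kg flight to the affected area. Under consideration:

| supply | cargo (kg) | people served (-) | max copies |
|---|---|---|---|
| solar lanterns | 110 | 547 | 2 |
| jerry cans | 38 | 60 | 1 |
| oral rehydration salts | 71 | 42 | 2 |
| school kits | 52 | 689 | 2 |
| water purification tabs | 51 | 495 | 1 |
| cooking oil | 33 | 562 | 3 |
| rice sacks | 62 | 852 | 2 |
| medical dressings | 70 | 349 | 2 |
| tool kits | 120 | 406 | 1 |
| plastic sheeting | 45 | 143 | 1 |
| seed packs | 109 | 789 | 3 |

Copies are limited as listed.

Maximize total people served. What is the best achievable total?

4911

2×school kits + 3×cooking oil + 2×rice sacks + plastic sheeting uses 372 of the 373 kg and totals 4911.
No other feasible combination exceeds 4911.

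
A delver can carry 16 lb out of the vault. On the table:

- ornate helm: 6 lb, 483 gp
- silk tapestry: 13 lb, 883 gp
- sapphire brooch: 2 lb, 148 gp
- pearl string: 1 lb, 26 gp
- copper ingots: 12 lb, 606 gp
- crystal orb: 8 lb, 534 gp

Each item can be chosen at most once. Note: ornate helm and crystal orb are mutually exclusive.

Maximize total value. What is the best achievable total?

1057

Taking silk tapestry + sapphire brooch + pearl string: 16 lb used, 1057 in value.
Next best is silk tapestry + sapphire brooch at 1031 (15 lb) — short by 26.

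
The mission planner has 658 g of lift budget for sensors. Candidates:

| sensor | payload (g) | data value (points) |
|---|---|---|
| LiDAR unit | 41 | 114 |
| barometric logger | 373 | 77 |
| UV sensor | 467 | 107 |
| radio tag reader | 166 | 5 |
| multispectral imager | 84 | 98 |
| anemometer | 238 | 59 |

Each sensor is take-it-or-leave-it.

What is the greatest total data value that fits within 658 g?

319

Filling by ratio: LiDAR unit + radio tag reader + multispectral imager + anemometer for 276, with 129 g left unused.
Dropping radio tag reader and anemometer frees 404 g; slotting in UV sensor (467 g) lifts the total to 319 at 592 g.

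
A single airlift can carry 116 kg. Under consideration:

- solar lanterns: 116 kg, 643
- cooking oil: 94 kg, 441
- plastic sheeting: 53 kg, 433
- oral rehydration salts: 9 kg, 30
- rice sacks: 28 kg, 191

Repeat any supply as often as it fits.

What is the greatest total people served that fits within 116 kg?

Taking 2×plastic sheeting + oral rehydration salts: 115 kg used, 896 in people served.
Nothing else within 116 kg beats 896.

896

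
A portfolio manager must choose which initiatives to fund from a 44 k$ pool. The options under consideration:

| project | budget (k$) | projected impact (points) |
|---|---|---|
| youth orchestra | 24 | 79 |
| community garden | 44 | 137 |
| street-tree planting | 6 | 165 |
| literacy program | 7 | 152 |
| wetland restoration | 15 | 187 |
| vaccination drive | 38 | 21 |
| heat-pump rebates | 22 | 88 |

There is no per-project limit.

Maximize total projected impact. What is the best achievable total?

1155

Ranking by ratio (projected impact/k$): street-tree planting 27.50, literacy program 21.71, wetland restoration 12.47.
7×street-tree planting uses 42 of the 44 k$ and totals 1155.
Nothing else within 44 k$ beats 1155.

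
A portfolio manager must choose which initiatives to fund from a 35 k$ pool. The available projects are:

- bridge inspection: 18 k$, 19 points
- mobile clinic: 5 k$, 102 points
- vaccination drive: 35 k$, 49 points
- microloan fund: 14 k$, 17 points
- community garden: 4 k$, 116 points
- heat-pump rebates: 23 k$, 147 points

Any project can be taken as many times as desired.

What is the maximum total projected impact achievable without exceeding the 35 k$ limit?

928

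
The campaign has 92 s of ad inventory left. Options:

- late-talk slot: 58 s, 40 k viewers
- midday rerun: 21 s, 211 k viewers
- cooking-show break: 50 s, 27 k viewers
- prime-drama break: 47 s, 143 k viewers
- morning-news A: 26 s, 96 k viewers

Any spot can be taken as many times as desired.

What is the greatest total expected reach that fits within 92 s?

844

Best packing: 4×midday rerun — 84 s, 844 total.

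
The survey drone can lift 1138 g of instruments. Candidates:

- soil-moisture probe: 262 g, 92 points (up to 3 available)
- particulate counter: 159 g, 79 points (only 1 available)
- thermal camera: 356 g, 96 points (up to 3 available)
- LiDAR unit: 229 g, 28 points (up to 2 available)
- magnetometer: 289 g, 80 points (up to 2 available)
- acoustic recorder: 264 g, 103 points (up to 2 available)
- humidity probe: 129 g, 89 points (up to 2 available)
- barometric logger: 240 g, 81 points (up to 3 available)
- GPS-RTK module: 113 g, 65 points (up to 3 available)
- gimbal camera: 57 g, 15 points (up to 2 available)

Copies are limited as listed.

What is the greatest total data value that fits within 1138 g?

The ratio ordering already packs tightly: particulate counter + acoustic recorder + 2×humidity probe + 3×GPS-RTK module + 2×gimbal camera, 1134 g, 585.
Every other selection either busts 1138 g or exceeds an availability limit or fails to beat 585.

585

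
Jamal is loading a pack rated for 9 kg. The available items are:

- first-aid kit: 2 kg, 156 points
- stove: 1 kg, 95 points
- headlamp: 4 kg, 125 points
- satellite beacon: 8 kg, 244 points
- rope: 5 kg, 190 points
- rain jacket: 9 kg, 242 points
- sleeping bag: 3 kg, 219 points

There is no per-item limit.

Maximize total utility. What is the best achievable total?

855

Best packing: 9×stove — 9 kg, 855 total.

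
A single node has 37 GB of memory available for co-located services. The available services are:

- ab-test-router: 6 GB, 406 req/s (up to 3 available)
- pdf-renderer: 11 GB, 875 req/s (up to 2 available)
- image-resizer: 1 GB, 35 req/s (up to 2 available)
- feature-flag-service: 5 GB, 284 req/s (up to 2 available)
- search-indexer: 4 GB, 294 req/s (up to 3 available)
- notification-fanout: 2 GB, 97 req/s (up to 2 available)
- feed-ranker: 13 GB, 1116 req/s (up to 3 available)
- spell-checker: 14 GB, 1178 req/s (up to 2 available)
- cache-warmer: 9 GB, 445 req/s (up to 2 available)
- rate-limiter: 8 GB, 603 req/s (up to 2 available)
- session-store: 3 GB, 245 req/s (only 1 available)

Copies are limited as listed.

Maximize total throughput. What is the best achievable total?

3107

Taking the top-ratio services first gives 2×feed-ranker + rate-limiter + session-store for 3080 (37 GB).
Dropping rate-limiter and session-store frees 11 GB; slotting in pdf-renderer (11 GB) lifts the total to 3107 at 37 GB.
That's the maximum — no swap from here does better than 3107.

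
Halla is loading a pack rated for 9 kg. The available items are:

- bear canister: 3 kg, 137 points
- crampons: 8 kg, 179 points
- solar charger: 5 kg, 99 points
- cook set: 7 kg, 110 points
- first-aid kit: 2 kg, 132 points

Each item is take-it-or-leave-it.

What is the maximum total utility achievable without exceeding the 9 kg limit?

269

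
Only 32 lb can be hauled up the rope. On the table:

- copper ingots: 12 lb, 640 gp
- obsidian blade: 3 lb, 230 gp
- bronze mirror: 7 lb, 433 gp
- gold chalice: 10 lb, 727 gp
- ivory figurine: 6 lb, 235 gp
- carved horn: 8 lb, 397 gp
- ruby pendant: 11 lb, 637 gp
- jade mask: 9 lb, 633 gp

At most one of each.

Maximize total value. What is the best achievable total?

Filling by ratio: obsidian blade + bronze mirror + gold chalice + jade mask for 2023, with 3 lb left unused.
The 9 lb tied up in jade mask is better spent on copper ingots — total rises to 2030 (32 lb).
Every other selection either busts 32 lb or fails to beat 2030.

2030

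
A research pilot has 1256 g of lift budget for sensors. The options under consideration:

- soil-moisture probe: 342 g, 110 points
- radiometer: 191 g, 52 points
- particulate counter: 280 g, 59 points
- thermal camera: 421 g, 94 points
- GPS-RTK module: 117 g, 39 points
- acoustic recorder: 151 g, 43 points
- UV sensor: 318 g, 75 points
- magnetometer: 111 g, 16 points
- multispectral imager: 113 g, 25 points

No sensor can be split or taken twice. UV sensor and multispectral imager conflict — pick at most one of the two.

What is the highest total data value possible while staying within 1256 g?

Best packing: soil-moisture probe + radiometer + thermal camera + GPS-RTK module + acoustic recorder — 1222 g, 338 total.

338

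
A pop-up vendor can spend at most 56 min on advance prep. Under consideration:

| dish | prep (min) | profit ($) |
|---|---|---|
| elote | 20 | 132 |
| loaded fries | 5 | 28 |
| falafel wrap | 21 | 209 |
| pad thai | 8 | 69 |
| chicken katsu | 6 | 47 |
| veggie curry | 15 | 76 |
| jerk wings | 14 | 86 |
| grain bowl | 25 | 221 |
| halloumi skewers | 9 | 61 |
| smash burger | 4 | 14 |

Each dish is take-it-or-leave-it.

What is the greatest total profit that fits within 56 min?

499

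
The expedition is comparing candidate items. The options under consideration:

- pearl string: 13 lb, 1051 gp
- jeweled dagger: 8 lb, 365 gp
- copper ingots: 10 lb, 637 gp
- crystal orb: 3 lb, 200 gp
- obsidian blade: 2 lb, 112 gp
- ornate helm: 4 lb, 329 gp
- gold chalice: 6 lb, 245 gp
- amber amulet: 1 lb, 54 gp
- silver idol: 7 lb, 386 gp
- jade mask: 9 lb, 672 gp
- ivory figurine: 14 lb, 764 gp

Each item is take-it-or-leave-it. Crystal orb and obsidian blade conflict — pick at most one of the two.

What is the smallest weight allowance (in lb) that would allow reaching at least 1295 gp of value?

17

Minimise lb subject to total value ≥ 1295.
pearl string + ornate helm reaches 1380 using 17 lb.
No combination under 17 lb hits 1295.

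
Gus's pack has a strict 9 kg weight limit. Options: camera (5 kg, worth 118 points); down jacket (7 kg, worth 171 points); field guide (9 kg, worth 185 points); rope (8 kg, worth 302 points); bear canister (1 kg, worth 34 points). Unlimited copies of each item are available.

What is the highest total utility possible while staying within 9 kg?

336

Rope + bear canister uses 9 of the 9 kg and totals 336.
Every other selection either busts 9 kg or fails to beat 336.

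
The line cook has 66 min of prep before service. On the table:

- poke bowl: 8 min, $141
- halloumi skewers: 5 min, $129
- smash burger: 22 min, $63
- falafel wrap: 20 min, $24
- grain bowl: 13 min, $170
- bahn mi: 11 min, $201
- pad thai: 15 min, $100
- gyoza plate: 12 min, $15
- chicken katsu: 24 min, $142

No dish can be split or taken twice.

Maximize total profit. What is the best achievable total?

783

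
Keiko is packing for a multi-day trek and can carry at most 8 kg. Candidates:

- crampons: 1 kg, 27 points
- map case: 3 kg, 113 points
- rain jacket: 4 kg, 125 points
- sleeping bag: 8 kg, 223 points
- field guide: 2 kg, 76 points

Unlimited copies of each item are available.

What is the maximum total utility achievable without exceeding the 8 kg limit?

304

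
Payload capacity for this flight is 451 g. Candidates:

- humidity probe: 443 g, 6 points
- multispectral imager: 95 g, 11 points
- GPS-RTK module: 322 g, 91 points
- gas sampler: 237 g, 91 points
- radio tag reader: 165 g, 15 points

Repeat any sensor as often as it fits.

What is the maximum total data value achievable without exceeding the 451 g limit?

113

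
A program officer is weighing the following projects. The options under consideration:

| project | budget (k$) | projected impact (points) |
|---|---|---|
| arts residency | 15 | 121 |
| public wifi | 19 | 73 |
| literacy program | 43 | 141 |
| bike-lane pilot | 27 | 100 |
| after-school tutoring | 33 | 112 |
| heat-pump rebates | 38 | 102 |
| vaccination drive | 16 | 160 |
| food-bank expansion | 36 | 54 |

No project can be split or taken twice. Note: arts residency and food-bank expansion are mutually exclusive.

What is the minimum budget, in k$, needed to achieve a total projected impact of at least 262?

31

Minimise k$ subject to total projected impact ≥ 262.
arts residency + vaccination drive: 281 projected impact at 31 k$.
Any bundle with less than 31 k$ falls short of 262.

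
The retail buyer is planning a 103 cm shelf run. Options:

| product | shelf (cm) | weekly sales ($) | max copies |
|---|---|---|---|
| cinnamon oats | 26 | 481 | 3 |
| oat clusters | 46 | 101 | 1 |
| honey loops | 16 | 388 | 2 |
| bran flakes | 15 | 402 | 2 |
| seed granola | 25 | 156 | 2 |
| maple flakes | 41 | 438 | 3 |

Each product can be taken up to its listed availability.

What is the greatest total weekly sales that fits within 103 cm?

By weekly sales per cm: bran flakes 26.80, honey loops 24.25, cinnamon oats 18.50, maple flakes 10.68 lead.
A density-first pass picks cinnamon oats + 2×honey loops + 2×bran flakes — 2061 at 88 cm.
The 16 cm tied up in honey loops is better spent on cinnamon oats — total rises to 2154 (98 cm).

2154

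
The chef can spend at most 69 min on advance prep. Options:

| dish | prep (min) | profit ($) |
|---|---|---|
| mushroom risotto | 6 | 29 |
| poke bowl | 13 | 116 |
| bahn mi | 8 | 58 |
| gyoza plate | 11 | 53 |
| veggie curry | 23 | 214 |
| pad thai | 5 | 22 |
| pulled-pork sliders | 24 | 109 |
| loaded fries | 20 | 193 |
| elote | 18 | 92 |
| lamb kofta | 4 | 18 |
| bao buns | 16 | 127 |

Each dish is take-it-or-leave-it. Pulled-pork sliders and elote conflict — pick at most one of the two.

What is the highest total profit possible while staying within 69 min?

603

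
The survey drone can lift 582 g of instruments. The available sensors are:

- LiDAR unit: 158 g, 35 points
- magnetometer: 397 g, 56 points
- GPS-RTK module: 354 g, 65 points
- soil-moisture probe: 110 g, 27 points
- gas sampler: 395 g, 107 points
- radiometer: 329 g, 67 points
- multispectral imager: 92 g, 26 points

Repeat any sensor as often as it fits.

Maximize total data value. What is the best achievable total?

A density-first pass picks 6×multispectral imager — 156 at 552 g.
The 368 g tied up in 4×multispectral imager is better spent on gas sampler — total rises to 159 (579 g).
The spare 3 g is too small for any remaining sensor, and no exchange beats 159.

159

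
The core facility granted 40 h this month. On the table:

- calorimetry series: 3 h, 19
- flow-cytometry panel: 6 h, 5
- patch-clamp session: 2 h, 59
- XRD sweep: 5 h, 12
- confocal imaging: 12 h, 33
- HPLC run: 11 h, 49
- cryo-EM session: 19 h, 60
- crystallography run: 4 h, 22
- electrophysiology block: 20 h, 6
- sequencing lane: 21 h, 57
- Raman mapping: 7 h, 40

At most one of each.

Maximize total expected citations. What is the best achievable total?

Density check — patch-clamp session 29.50, calorimetry series 6.33, Raman mapping 5.71, crystallography run 5.50 are the best per h.
The ratio ordering already packs tightly: calorimetry series + patch-clamp session + confocal imaging + HPLC run + crystallography run + Raman mapping, 39 h, 222.
Nothing else within 40 h beats 222.

222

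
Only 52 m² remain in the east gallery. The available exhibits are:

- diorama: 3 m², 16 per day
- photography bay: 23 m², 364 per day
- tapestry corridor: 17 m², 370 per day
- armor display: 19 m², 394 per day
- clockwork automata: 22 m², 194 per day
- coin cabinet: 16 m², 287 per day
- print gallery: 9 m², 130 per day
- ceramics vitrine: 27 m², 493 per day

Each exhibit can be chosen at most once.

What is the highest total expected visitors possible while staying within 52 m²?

The ratio ordering already packs tightly: tapestry corridor + armor display + coin cabinet, 52 m², 1051.
Next best is diorama + tapestry corridor + armor display + print gallery at 910 (48 m²) — short by 141.

1051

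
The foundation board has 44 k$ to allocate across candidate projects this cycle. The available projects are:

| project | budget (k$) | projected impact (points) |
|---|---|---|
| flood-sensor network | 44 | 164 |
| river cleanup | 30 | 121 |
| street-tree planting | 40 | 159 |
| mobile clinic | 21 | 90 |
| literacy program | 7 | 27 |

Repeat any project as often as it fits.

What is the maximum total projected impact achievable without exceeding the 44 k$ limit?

The ratio ordering already packs tightly: 2×mobile clinic, 42 k$, 180.

180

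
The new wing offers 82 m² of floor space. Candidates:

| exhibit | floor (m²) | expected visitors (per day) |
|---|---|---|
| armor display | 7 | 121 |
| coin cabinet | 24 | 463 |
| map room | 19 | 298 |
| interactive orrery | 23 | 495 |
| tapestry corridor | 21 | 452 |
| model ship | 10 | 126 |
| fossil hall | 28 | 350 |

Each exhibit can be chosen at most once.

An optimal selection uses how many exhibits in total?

4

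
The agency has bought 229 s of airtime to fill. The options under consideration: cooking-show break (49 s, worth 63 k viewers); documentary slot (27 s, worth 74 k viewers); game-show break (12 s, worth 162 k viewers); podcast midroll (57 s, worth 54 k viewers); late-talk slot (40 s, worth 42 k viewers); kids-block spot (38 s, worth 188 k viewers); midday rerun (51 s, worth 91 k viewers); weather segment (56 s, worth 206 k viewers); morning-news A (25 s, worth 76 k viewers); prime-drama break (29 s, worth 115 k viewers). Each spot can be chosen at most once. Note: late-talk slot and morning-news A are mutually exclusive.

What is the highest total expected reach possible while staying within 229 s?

838

Taking game-show break + kids-block spot + midday rerun + weather segment + morning-news A + prime-drama break: 211 s used, 838 in expected reach.
Next best is documentary slot + game-show break + kids-block spot + midday rerun + weather segment + prime-drama break at 836 (213 s) — short by 2.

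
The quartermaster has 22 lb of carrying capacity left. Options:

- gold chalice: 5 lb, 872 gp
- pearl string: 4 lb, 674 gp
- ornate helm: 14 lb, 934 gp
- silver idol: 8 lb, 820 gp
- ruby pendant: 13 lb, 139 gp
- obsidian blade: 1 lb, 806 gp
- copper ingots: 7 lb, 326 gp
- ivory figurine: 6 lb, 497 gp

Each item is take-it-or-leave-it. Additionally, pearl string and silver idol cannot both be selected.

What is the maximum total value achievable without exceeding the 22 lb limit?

2995

Gold chalice + silver idol + obsidian blade + ivory figurine uses 20 of the 22 lb and totals 2995.
Next best is gold chalice + pearl string + obsidian blade + ivory figurine at 2849 (16 lb) — short by 146.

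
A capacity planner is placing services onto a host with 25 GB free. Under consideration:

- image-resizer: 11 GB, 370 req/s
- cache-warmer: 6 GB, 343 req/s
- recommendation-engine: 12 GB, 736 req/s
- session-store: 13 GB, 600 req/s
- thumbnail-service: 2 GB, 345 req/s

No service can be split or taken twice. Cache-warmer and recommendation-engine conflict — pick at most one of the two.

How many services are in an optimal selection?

3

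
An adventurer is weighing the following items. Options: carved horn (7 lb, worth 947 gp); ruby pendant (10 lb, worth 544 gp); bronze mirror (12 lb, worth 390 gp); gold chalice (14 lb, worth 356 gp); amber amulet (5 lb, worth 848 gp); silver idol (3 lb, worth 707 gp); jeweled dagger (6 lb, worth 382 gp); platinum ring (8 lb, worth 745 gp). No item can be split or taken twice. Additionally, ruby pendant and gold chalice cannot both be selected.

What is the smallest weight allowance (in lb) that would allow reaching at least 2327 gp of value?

Need the lightest bundle worth ≥ 2327.
carved horn + amber amulet + silver idol: 2502 value at 15 lb.
No combination under 15 lb hits 2327.

15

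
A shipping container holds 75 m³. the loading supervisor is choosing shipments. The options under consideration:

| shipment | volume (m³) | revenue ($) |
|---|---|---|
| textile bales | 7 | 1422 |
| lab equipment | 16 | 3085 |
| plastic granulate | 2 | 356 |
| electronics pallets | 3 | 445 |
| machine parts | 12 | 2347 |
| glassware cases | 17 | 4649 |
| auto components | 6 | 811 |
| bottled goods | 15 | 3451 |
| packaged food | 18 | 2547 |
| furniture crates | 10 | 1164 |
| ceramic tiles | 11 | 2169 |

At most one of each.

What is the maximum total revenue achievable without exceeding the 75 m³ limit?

Greedy by ratio would take textile bales + plastic granulate + electronics pallets + machine parts + glassware cases + auto components + bottled goods + ceramic tiles: 73 m³ used, total 15650.
Replace textile bales and plastic granulate and auto components with lab equipment: the trade gains 496 net, giving 16146 at 74 m³.

16146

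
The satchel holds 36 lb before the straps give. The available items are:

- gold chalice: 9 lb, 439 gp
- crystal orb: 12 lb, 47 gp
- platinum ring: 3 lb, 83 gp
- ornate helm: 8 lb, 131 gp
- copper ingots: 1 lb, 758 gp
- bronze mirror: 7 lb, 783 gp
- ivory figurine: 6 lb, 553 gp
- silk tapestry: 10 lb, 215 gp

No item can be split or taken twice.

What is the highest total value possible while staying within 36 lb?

The ratio ordering already packs tightly: gold chalice + platinum ring + copper ingots + bronze mirror + ivory figurine + silk tapestry, 36 lb, 2831.
Nothing else within 36 lb beats 2831.

2831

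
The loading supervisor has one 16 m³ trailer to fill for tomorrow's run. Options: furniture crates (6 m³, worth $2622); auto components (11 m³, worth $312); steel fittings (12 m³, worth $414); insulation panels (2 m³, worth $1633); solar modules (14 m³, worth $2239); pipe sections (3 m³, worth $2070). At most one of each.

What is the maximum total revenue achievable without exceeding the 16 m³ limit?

6325

The ratio ordering already packs tightly: furniture crates + insulation panels + pipe sections, 11 m³, 6325.
No other feasible combination exceeds 6325.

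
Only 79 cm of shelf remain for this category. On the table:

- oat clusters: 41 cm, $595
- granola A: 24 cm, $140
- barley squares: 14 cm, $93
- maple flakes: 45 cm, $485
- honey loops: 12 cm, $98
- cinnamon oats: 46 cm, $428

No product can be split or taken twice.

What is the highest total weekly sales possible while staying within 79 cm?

The ratio heuristic lands on oat clusters + barley squares + honey loops (786) but leaves 12 cm idle.
The 14 cm tied up in barley squares is better spent on granola A — total rises to 833 (77 cm).
Runner-up oat clusters + granola A + barley squares tops out at 828.

833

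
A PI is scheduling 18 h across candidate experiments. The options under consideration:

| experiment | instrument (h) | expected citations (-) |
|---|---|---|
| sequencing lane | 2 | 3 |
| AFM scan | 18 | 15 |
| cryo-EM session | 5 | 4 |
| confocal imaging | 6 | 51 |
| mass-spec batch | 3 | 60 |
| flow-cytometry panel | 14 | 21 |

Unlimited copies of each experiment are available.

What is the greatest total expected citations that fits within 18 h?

360

Ranking by ratio (expected citations/h): mass-spec batch 20.00, confocal imaging 8.50, sequencing lane 1.50.
Best packing: 6×mass-spec batch — 18 h, 360 total.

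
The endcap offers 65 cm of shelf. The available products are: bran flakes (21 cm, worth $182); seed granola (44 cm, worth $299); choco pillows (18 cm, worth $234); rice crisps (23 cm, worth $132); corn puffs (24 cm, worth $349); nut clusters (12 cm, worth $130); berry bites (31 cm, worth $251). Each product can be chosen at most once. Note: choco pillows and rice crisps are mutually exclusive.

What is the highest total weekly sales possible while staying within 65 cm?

765

Ranking by ratio (weekly sales/cm): corn puffs 14.54, choco pillows 13.00, nut clusters 10.83.
Filling by ratio: choco pillows + corn puffs + nut clusters for 713, with 11 cm left unused.
Replace nut clusters with bran flakes: the trade gains 52 net, giving 765 at 63 cm.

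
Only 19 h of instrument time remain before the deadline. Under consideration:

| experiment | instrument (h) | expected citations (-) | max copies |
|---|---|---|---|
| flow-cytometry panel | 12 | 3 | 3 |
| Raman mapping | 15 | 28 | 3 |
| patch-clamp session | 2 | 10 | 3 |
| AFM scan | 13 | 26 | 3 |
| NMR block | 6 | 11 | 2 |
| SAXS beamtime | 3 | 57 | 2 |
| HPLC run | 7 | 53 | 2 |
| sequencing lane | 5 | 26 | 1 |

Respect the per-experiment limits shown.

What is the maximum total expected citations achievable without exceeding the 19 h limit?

Density check — SAXS beamtime 19.00, HPLC run 7.57, sequencing lane 5.20 are the best per h.
Taking the top-ratio experiments first gives 2×SAXS beamtime + HPLC run + sequencing lane for 193 (18 h).
Replace sequencing lane with 3×patch-clamp session: the trade gains 4 net, giving 197 at 19 h.
That's the maximum — no swap from here does better than 197.

197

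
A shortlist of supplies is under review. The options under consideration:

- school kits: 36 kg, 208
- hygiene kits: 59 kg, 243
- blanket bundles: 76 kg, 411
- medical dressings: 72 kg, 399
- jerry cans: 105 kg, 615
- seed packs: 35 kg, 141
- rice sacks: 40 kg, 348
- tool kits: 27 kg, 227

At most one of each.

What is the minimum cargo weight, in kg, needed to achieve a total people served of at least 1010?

162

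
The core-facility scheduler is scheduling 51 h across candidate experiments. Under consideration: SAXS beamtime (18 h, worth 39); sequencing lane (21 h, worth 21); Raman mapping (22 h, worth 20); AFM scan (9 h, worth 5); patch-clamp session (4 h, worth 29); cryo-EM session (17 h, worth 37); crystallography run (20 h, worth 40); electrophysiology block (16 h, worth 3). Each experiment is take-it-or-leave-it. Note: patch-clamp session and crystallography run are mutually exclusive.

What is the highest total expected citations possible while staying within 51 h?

110

Taking SAXS beamtime + AFM scan + patch-clamp session + cryo-EM session: 48 h used, 110 in expected citations.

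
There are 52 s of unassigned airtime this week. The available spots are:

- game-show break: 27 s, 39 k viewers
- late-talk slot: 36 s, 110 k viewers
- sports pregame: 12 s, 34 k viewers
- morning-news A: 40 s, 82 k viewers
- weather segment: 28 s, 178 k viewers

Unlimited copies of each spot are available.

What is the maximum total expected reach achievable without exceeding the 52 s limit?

By expected reach per s: weather segment 6.36, late-talk slot 3.06, sports pregame 2.83, morning-news A 2.05 lead.
2×sports pregame + weather segment uses 52 of the 52 s and totals 246.
No other feasible combination exceeds 246.

246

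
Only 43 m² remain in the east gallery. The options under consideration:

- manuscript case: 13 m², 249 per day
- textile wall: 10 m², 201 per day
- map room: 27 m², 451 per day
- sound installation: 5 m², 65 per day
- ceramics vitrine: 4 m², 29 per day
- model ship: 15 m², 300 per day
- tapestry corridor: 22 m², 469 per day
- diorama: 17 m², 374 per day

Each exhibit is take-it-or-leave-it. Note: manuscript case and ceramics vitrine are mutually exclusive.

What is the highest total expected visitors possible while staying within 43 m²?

875

A density-first pass picks ceramics vitrine + tapestry corridor + diorama — 872 at 43 m².
Dropping ceramics vitrine and tapestry corridor frees 26 m²; slotting in textile wall + model ship (25 m²) lifts the total to 875 at 42 m².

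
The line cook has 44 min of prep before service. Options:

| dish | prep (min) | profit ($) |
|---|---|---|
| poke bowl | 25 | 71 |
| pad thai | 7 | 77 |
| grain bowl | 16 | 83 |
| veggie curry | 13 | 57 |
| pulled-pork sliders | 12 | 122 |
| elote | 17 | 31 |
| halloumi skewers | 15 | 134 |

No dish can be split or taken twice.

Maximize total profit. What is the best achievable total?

339

The ratio heuristic lands on pad thai + pulled-pork sliders + halloumi skewers (333) but leaves 10 min idle.
The 7 min tied up in pad thai is better spent on grain bowl — total rises to 339 (43 min).
The closest alternative, pad thai + pulled-pork sliders + halloumi skewers, reaches only 333.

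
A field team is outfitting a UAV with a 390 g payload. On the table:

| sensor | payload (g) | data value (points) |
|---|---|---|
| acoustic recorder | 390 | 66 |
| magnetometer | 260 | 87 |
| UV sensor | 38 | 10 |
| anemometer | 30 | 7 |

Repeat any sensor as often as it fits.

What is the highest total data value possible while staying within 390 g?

118

By data value per g: magnetometer 0.33, UV sensor 0.26, anemometer 0.23 lead.
Greedy by ratio would take magnetometer + 3×UV sensor: 374 g used, total 117.
Dropping 2×UV sensor frees 76 g; slotting in 3×anemometer (90 g) lifts the total to 118 at 388 g.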